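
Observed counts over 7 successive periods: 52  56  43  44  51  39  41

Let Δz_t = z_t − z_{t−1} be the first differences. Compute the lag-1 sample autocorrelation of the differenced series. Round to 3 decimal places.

-0.553

First differences Δz: 4, -13, 1, 7, -12, 2
Mean of differences = -1.8333
Numerator Σ(Δz_t−Δz̄)(Δz_{t+1}−Δz̄) = -200.5278
Denominator Σ(Δz_t−Δz̄)² = 362.8333
r_1(Δz) = -200.5278 / 362.8333 = -0.553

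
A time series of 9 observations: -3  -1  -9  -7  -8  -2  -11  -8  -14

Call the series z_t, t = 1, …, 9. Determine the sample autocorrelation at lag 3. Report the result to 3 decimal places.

-0.338

Mean z̄ = (-3 − 1 − 9 − 7 − 8 − 2 − 11 − 8 − 14)/9 = -7.0000
Σ(z_t−z̄)(z_{t+3}−z̄) = (0.0000) + (-6.0000) + (-10.0000) + (0.0000) + (1.0000) + (-35.0000) = -50.0000
Denominator Σ(z_t−z̄)² = 148.0000
r_3 = -50.0000 / 148.0000 = -0.338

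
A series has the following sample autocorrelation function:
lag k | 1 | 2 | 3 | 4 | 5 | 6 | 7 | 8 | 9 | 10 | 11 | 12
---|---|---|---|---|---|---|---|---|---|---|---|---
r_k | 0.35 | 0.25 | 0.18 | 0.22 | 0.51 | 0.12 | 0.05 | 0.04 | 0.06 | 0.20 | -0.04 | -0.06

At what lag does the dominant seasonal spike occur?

5

The largest autocorrelation is r_5 = 0.51; the remaining lags stay at or below 0.35. The elevated value at lag 1 (0.35), dropping to 0.25 at lag 2, reflects decaying short-term dependence rather than seasonality.
The dominant spike at lag 5 indicates a seasonal period of 5.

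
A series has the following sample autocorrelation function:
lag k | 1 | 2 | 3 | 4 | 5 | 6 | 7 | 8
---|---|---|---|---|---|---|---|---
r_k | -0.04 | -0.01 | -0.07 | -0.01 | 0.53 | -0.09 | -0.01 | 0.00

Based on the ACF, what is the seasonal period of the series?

5

The largest autocorrelation is r_5 = 0.53; the remaining lags stay at or below 0.00.
The dominant spike at lag 5 indicates a seasonal period of 5.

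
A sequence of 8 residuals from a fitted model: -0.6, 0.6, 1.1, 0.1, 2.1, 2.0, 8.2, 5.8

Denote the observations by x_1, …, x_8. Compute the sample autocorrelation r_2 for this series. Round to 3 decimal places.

0.097

Mean x̄ = (-0.6 + 0.6 + 1.1 + 0.1 + 2.1 + 2.0 + 8.2 + 5.8)/8 = 2.4125
Numerator Σ_{t=1}^{6}(x_t−x̄)(x_{t+2}−x̄) = 6.3034
Denominator Σ(x_t−x̄)² = 64.6688
r_2 = 6.3034 / 64.6688 = 0.097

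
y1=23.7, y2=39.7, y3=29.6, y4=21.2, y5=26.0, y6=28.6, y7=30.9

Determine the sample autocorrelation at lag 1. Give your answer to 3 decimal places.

Mean ȳ = (23.7 + 39.7 + 29.6 + 21.2 + 26.0 + 28.6 + 30.9)/7 = 28.5286
Σ(y_t−ȳ)(y_{t+1}−ȳ) = (-53.9420) + (11.9694) + (-7.8520) + (18.5308) + (-0.1806) + (0.1694) = -31.3051
Denominator Σ(y_t−ȳ)² = 214.9943
r_1 = -31.3051 / 214.9943 = -0.146

-0.146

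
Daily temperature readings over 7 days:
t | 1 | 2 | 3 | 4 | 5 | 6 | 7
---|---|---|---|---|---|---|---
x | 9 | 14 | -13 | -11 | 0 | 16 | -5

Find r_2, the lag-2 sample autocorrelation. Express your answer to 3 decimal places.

Mean x̄ = (9 + 14 − 13 − 11 + 0 + 16 − 5)/7 = 1.4286
Deviations from mean: 7.5714, 12.5714, -14.4286, -12.4286, -1.4286, 14.5714, -6.4286
Σ(x_t−x̄)(x_{t+2}−x̄) = (-109.2449) + (-156.2449) + (20.6122) + (-181.1020) + (9.1837) = -416.7959
Denominator Σ(x_t−x̄)² = 833.7143
r_2 = -416.7959 / 833.7143 = -0.500

-0.500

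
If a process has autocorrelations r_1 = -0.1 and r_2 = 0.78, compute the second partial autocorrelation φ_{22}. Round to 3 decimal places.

φ_{22} = (r_2 − r_1²) / (1 − r_1²)
r_1² = (-0.1)² = 0.01
Numerator = 0.78 − 0.0100 = 0.7700; denominator = 1 − 0.0100 = 0.9900
φ_{22} = 0.7700 / 0.9900 = 0.778

0.778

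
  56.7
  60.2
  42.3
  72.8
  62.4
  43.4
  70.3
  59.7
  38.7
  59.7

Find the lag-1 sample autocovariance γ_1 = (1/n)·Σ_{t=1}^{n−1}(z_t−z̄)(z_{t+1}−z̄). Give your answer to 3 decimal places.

Mean z̄ = (56.7 + 60.2 + 42.3 + 72.8 + 62.4 + 43.4 + 70.3 + 59.7 + 38.7 + 59.7)/10 = 56.6200
Σ_{t=1}^{9}(z_t−z̄)(z_{t+1}−z̄) = -514.6704
γ_1 = -514.6704 / 10 = -51.467

-51.467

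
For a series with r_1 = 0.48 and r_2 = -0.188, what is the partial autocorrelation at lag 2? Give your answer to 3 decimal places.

-0.544

φ_{22} = (r_2 − r_1²) / (1 − r_1²)
r_1² = (0.48)² = 0.2304
Numerator = -0.188 − 0.2304 = -0.4184; denominator = 1 − 0.2304 = 0.7696
φ_{22} = -0.4184 / 0.7696 = -0.544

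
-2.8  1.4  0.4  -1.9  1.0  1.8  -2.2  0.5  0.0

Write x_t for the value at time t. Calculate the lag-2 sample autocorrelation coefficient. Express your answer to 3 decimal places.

-0.371

Mean x̄ = (-2.8 + 1.4 + 0.4 − 1.9 + 1.0 + 1.8 − 2.2 + 0.5 + 0.0)/9 = -0.2000
Numerator Σ_{t=1}^{7}(x_t−x̄)(x_{t+2}−x̄) = -8.3600
Denominator Σ(x_t−x̄)² = 22.5400
r_2 = -8.3600 / 22.5400 = -0.371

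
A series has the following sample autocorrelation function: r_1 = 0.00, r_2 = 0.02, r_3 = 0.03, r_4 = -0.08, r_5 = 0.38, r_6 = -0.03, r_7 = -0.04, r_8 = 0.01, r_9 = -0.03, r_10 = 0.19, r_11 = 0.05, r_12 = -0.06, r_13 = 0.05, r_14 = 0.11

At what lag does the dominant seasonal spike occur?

5

The largest autocorrelation is r_5 = 0.38, with a weaker echo at lag 10 (0.19); the remaining lags stay at or below 0.11.
The dominant spike at lag 5 indicates a seasonal period of 5.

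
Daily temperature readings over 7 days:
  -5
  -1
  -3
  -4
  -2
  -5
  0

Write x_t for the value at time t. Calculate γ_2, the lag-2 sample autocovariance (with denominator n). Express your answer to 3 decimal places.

0.423

Mean x̄ = (-5 − 1 − 3 − 4 − 2 − 5 + 0)/7 = -2.8571
Σ_{t=1}^{5}(x_t−x̄)(x_{t+2}−x̄) = 2.9592
γ_2 = 2.9592 / 7 = 0.423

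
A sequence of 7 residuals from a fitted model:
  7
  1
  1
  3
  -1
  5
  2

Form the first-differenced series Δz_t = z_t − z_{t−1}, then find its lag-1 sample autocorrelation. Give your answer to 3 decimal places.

First differences Δz: -6, 0, 2, -4, 6, -3
Mean of differences = -0.8333
Numerator Σ(Δz_t−Δz̄)(Δz_{t+1}−Δz̄) = -47.3611
Denominator Σ(Δz_t−Δz̄)² = 96.8333
r_1(Δz) = -47.3611 / 96.8333 = -0.489

-0.489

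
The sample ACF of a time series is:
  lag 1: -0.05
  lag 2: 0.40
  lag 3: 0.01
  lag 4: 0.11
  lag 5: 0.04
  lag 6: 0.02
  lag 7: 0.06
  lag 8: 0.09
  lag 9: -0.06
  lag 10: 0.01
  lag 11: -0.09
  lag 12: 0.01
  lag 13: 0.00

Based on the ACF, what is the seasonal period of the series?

The largest autocorrelation is r_2 = 0.40; the remaining lags stay at or below 0.11.
The dominant spike at lag 2 indicates a seasonal period of 2.

2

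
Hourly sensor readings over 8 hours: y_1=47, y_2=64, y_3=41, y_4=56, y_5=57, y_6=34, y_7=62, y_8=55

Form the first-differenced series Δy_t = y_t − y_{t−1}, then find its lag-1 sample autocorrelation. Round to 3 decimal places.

-0.660

First differences Δy: 17, -23, 15, 1, -23, 28, -7
Mean of differences = 1.1429
Numerator Σ(Δy_t−Δȳ)(Δy_{t+1}−Δȳ) = -1583.0204
Denominator Σ(Δy_t−Δȳ)² = 2396.8571
r_1(Δy) = -1583.0204 / 2396.8571 = -0.660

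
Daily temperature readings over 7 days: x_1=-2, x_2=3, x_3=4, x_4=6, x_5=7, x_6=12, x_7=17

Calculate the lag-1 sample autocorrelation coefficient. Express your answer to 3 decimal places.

Mean x̄ = (-2 + 3 + 4 + 6 + 7 + 12 + 17)/7 = 6.7143
Σ(x_t−x̄)(x_{t+1}−x̄) = (32.3673) + (10.0816) + (1.9388) + (-0.2041) + (1.5102) + (54.3673) = 100.0612
Denominator Σ(x_t−x̄)² = 231.4286
r_1 = 100.0612 / 231.4286 = 0.432

0.432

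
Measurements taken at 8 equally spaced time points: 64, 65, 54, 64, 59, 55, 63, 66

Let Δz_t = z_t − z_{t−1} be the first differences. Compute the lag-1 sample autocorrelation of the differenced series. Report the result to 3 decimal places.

-0.473

First differences Δz: 1, -11, 10, -5, -4, 8, 3
Mean of differences = 0.2857
Numerator Σ(Δz_t−Δz̄)(Δz_{t+1}−Δz̄) = -158.5102
Denominator Σ(Δz_t−Δz̄)² = 335.4286
r_1(Δz) = -158.5102 / 335.4286 = -0.473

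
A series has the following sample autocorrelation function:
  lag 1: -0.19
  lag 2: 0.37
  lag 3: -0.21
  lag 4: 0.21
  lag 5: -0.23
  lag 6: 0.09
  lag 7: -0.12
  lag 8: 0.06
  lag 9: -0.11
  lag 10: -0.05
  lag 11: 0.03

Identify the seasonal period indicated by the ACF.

The largest autocorrelation is r_2 = 0.37, with a weaker echo at lag 4 (0.21); the remaining lags stay at or below 0.09.
The dominant spike at lag 2 indicates a seasonal period of 2.

2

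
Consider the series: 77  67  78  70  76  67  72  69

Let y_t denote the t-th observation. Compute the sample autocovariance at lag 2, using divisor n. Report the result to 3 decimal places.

11.125

Mean ȳ = (77 + 67 + 78 + 70 + 76 + 67 + 72 + 69)/8 = 72.0000
Deviations: 5.0000, -5.0000, 6.0000, -2.0000, 4.0000, -5.0000, 0.0000, -3.0000
Σ_{t=1}^{6}(y_t−ȳ)(y_{t+2}−ȳ) = 89.0000
γ_2 = 89.0000 / 8 = 11.125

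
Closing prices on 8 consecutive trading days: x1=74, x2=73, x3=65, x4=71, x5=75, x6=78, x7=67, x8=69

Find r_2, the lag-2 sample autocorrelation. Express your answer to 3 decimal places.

Mean x̄ = (74 + 73 + 65 + 71 + 75 + 78 + 67 + 69)/8 = 71.5000
Deviations from mean: 2.5000, 1.5000, -6.5000, -0.5000, 3.5000, 6.5000, -4.5000, -2.5000
Σ(x_t−x̄)(x_{t+2}−x̄) = (-16.2500) + (-0.7500) + (-22.7500) + (-3.2500) + (-15.7500) + (-16.2500) = -75.0000
Denominator Σ(x_t−x̄)² = 132.0000
r_2 = -75.0000 / 132.0000 = -0.568

-0.568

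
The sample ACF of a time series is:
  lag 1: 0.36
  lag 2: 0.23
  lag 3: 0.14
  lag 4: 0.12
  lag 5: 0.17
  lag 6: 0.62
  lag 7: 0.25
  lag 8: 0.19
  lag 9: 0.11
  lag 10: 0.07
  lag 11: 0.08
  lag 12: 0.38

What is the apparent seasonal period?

6

The largest autocorrelation is r_6 = 0.62, with a weaker echo at lag 12 (0.38); the remaining lags stay at or below 0.36. The elevated value at lag 1 (0.36), dropping to 0.23 at lag 2, reflects decaying short-term dependence rather than seasonality.
The dominant spike at lag 6 indicates a seasonal period of 6.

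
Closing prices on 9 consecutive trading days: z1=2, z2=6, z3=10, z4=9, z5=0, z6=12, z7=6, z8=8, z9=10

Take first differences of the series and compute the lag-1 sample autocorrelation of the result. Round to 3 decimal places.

-0.578

First differences Δz: 4, 4, -1, -9, 12, -6, 2, 2
Mean of differences = 1.0000
Numerator Σ(Δz_t−Δz̄)(Δz_{t+1}−Δz̄) = -170.0000
Denominator Σ(Δz_t−Δz̄)² = 294.0000
r_1(Δz) = -170.0000 / 294.0000 = -0.578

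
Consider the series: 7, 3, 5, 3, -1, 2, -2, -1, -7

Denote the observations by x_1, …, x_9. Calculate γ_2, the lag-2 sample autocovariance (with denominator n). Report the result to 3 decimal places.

Mean x̄ = (7 + 3 + 5 + 3 − 1 + 2 − 2 − 1 − 7)/9 = 1.0000
Σ_{t=1}^{7}(x_t−x̄)(x_{t+2}−x̄) = 50.0000
γ_2 = 50.0000 / 9 = 5.556

5.556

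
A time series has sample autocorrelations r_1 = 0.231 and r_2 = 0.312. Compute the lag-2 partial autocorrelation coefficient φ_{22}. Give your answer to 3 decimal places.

φ_{22} = (r_2 − r_1²) / (1 − r_1²)
r_1² = (0.231)² = 0.053361
Numerator = 0.312 − 0.0534 = 0.2586; denominator = 1 − 0.0534 = 0.9466
φ_{22} = 0.2586 / 0.9466 = 0.273

0.273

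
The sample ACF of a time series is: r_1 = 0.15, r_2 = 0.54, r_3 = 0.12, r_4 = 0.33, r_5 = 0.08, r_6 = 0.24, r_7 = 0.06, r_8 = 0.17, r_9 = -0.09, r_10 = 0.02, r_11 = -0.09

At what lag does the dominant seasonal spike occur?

The largest autocorrelation is r_2 = 0.54, with weaker echoes at lags 4 (0.33), 6 (0.24) and 8 (0.17); the remaining lags stay at or below 0.15.
The dominant spike at lag 2 indicates a seasonal period of 2.

2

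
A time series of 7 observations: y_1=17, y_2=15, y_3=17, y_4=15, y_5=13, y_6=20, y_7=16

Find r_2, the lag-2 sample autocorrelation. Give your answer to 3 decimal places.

Mean ȳ = (17 + 15 + 17 + 15 + 13 + 20 + 16)/7 = 16.1429
Deviations from mean: 0.8571, -1.1429, 0.8571, -1.1429, -3.1429, 3.8571, -0.1429
Σ(y_t−ȳ)(y_{t+2}−ȳ) = (0.7347) + (1.3061) + (-2.6939) + (-4.4082) + (0.4490) = -4.6122
Denominator Σ(y_t−ȳ)² = 28.8571
r_2 = -4.6122 / 28.8571 = -0.160

-0.160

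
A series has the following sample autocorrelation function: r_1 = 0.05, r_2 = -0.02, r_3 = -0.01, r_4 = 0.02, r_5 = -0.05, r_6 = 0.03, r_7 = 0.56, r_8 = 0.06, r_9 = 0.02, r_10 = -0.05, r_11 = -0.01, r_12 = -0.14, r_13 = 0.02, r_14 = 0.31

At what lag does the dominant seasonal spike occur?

The largest autocorrelation is r_7 = 0.56, with a weaker echo at lag 14 (0.31); the remaining lags stay at or below 0.06.
The dominant spike at lag 7 indicates a seasonal period of 7.

7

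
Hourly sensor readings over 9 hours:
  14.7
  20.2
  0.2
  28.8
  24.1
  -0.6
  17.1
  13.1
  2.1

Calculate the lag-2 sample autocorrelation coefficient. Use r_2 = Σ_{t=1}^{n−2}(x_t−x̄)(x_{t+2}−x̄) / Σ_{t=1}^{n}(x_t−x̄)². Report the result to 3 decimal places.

-0.293

Mean x̄ = (14.7 + 20.2 + 0.2 + 28.8 + 24.1 − 0.6 + 17.1 + 13.1 + 2.1)/9 = 13.3000
Σ(x_t−x̄)(x_{t+2}−x̄) = (-18.3400) + (106.9500) + (-141.4800) + (-215.4500) + (41.0400) + (2.7800) + (-42.5600) = -267.0600
Denominator Σ(x_t−x̄)² = 911.2000
r_2 = -267.0600 / 911.2000 = -0.293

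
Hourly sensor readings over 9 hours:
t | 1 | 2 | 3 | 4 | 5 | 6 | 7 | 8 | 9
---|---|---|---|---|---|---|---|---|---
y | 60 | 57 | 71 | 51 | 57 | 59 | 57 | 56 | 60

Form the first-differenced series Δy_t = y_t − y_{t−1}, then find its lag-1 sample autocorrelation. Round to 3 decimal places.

-0.655

First differences Δy: -3, 14, -20, 6, 2, -2, -1, 4
Mean of differences = 0.0000
Numerator Σ(Δy_t−Δȳ)(Δy_{t+1}−Δȳ) = -436.0000
Denominator Σ(Δy_t−Δȳ)² = 666.0000
r_1(Δy) = -436.0000 / 666.0000 = -0.655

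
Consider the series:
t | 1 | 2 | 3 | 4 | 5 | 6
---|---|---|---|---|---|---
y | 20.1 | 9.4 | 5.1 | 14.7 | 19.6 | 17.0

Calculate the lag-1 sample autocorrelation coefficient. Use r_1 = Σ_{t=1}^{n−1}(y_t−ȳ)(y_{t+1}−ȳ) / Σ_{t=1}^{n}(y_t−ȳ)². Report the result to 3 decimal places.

Mean ȳ = (20.1 + 9.4 + 5.1 + 14.7 + 19.6 + 17.0)/6 = 14.3167
Deviations from mean: 5.7833, -4.9167, -9.2167, 0.3833, 5.2833, 2.6833
Σ(y_t−ȳ)(y_{t+1}−ȳ) = (-28.4347) + (45.3153) + (-3.5331) + (2.0253) + (14.1769) = 29.5497
Denominator Σ(y_t−ȳ)² = 177.8283
r_1 = 29.5497 / 177.8283 = 0.166

0.166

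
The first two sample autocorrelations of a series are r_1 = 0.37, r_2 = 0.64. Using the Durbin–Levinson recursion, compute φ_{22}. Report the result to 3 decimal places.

φ_{22} = (r_2 − r_1²) / (1 − r_1²)
r_1² = (0.37)² = 0.1369
Numerator = 0.64 − 0.1369 = 0.5031; denominator = 1 − 0.1369 = 0.8631
φ_{22} = 0.5031 / 0.8631 = 0.583

0.583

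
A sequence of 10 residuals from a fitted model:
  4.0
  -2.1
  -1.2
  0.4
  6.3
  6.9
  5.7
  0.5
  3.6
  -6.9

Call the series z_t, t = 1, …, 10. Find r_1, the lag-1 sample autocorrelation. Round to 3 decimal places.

0.123

Mean z̄ = (4.0 − 2.1 − 1.2 + 0.4 + 6.3 + 6.9 + 5.7 + 0.5 + 3.6 − 6.9)/10 = 1.7200
Numerator Σ_{t=1}^{9}(z_t−z̄)(z_{t+1}−z̄) = 21.2396
Denominator Σ(z_t−z̄)² = 173.0360
r_1 = 21.2396 / 173.0360 = 0.123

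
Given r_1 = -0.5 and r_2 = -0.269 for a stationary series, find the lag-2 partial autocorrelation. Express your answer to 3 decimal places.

φ_{22} = (r_2 − r_1²) / (1 − r_1²)
r_1² = (-0.5)² = 0.25
Numerator = -0.269 − 0.2500 = -0.5190; denominator = 1 − 0.2500 = 0.7500
φ_{22} = -0.5190 / 0.7500 = -0.692

-0.692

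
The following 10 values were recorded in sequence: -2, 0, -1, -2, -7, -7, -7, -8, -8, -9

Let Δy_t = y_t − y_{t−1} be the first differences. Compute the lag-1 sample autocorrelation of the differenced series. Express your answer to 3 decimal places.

First differences Δy: 2, -1, -1, -5, 0, 0, -1, 0, -1
Mean of differences = -0.7778
Numerator Σ(Δy_t−Δȳ)(Δy_{t+1}−Δȳ) = -2.8272
Denominator Σ(Δy_t−Δȳ)² = 27.5556
r_1(Δy) = -2.8272 / 27.5556 = -0.103

-0.103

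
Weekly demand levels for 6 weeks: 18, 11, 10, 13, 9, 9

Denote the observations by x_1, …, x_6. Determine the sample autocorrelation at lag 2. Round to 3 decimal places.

-0.178

Mean x̄ = (18 + 11 + 10 + 13 + 9 + 9)/6 = 11.6667
Σ(x_t−x̄)(x_{t+2}−x̄) = (-10.5556) + (-0.8889) + (4.4444) + (-3.5556) = -10.5556
Denominator Σ(x_t−x̄)² = 59.3333
r_2 = -10.5556 / 59.3333 = -0.178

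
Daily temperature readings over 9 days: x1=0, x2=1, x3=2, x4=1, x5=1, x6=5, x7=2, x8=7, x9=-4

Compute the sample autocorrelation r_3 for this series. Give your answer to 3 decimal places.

Mean x̄ = (0 + 1 + 2 + 1 + 1 + 5 + 2 + 7 − 4)/9 = 1.6667
Numerator Σ_{t=1}^{6}(x_t−x̄)(x_{t+3}−x̄) = -20.0000
Denominator Σ(x_t−x̄)² = 76.0000
r_3 = -20.0000 / 76.0000 = -0.263

-0.263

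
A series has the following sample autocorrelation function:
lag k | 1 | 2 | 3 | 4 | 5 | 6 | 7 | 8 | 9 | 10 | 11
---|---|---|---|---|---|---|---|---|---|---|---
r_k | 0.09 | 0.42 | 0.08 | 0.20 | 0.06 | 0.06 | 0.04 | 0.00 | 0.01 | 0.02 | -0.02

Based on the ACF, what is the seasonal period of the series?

2

The largest autocorrelation is r_2 = 0.42, with a weaker echo at lag 4 (0.20); the remaining lags stay at or below 0.09.
The dominant spike at lag 2 indicates a seasonal period of 2.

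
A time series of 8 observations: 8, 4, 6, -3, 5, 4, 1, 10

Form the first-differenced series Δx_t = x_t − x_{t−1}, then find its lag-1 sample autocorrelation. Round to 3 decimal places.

-0.506

First differences Δx: -4, 2, -9, 8, -1, -3, 9
Mean of differences = 0.2857
Numerator Σ(Δx_t−Δx̄)(Δx_{t+1}−Δx̄) = -129.2245
Denominator Σ(Δx_t−Δx̄)² = 255.4286
r_1(Δx) = -129.2245 / 255.4286 = -0.506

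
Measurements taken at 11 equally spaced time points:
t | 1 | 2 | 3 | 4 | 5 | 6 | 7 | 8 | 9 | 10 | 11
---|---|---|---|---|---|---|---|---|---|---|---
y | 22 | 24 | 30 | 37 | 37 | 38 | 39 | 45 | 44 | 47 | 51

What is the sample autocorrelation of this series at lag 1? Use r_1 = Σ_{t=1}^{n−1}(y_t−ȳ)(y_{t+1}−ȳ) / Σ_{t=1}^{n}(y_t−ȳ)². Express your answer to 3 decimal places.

Mean ȳ = (22 + 24 + 30 + 37 + 37 + 38 + 39 + 45 + 44 + 47 + 51)/11 = 37.6364
Numerator Σ_{t=1}^{10}(y_t−ȳ)(y_{t+1}−ȳ) = 564.5041
Denominator Σ(y_t−ȳ)² = 852.5455
r_1 = 564.5041 / 852.5455 = 0.662

0.662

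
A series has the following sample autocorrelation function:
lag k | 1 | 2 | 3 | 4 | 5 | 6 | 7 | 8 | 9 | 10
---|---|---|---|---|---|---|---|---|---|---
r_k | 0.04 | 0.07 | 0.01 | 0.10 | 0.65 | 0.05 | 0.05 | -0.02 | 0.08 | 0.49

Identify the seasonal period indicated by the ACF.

The largest autocorrelation is r_5 = 0.65, with a weaker echo at lag 10 (0.49); the remaining lags stay at or below 0.10.
The dominant spike at lag 5 indicates a seasonal period of 5.

5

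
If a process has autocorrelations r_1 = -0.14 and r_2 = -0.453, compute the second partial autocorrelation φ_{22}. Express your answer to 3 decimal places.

φ_{22} = (r_2 − r_1²) / (1 − r_1²)
r_1² = (-0.14)² = 0.0196
Numerator = -0.453 − 0.0196 = -0.4726; denominator = 1 − 0.0196 = 0.9804
φ_{22} = -0.4726 / 0.9804 = -0.482

-0.482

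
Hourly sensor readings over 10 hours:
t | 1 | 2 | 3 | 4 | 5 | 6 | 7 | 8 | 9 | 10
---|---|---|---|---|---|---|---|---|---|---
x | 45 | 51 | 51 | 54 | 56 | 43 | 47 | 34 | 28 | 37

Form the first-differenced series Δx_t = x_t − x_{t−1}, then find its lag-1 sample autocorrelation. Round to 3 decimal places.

First differences Δx: 6, 0, 3, 2, -13, 4, -13, -6, 9
Mean of differences = -0.8889
Numerator Σ(Δx_t−Δx̄)(Δx_{t+1}−Δx̄) = -121.2346
Denominator Σ(Δx_t−Δx̄)² = 512.8889
r_1(Δx) = -121.2346 / 512.8889 = -0.236

-0.236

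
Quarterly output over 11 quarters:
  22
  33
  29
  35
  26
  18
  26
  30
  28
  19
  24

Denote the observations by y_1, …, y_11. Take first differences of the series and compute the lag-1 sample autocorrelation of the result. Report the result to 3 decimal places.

First differences Δy: 11, -4, 6, -9, -8, 8, 4, -2, -9, 5
Mean of differences = 0.2000
Numerator Σ(Δy_t−Δȳ)(Δy_{t+1}−Δȳ) = -114.2400
Denominator Σ(Δy_t−Δȳ)² = 507.6000
r_1(Δy) = -114.2400 / 507.6000 = -0.225

-0.225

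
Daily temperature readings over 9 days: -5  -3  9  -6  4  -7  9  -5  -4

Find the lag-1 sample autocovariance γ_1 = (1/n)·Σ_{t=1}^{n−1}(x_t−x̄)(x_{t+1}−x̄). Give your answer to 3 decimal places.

-22.878

Mean x̄ = (-5 − 3 + 9 − 6 + 4 − 7 + 9 − 5 − 4)/9 = -0.8889
Σ_{t=1}^{8}(x_t−x̄)(x_{t+1}−x̄) = -205.9012
γ_1 = -205.9012 / 9 = -22.878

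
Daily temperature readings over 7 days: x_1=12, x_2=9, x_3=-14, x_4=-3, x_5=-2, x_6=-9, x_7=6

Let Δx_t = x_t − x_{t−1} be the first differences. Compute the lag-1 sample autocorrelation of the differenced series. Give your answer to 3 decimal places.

First differences Δx: -3, -23, 11, 1, -7, 15
Mean of differences = -1.0000
Numerator Σ(Δx_t−Δx̄)(Δx_{t+1}−Δx̄) = -304.0000
Denominator Σ(Δx_t−Δx̄)² = 928.0000
r_1(Δx) = -304.0000 / 928.0000 = -0.328

-0.328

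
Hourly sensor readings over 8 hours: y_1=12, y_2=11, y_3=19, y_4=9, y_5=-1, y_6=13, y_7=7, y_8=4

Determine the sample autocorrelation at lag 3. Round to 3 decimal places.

0.281

Mean ȳ = (12 + 11 + 19 + 9 − 1 + 13 + 7 + 4)/8 = 9.2500
Numerator Σ_{t=1}^{5}(y_t−ȳ)(y_{t+3}−ȳ) = 72.3125
Denominator Σ(y_t−ȳ)² = 257.5000
r_3 = 72.3125 / 257.5000 = 0.281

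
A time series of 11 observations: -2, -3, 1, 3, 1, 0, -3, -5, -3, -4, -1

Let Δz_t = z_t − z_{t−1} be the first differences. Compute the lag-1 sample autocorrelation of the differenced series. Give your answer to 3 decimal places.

0.040

First differences Δz: -1, 4, 2, -2, -1, -3, -2, 2, -1, 3
Mean of differences = 0.1000
Numerator Σ(Δz_t−Δz̄)(Δz_{t+1}−Δz̄) = 2.0900
Denominator Σ(Δz_t−Δz̄)² = 52.9000
r_1(Δz) = 2.0900 / 52.9000 = 0.040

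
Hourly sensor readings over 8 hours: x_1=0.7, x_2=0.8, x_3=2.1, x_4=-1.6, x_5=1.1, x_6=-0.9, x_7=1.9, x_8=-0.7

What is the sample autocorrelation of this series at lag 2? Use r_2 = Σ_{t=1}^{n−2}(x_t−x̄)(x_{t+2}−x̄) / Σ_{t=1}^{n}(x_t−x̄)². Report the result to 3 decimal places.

0.470

Mean x̄ = (0.7 + 0.8 + 2.1 − 1.6 + 1.1 − 0.9 + 1.9 − 0.7)/8 = 0.4250
Σ(x_t−x̄)(x_{t+2}−x̄) = (0.4606) + (-0.7594) + (1.1306) + (2.6831) + (0.9956) + (1.4906) = 6.0013
Denominator Σ(x_t−x̄)² = 12.7750
r_2 = 6.0013 / 12.7750 = 0.470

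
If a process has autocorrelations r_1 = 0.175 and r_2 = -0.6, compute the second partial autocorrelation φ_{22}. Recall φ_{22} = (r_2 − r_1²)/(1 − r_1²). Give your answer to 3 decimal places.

-0.651

φ_{22} = (r_2 − r_1²) / (1 − r_1²)
r_1² = (0.175)² = 0.030625
Numerator = -0.6 − 0.0306 = -0.6306; denominator = 1 − 0.0306 = 0.9694
φ_{22} = -0.6306 / 0.9694 = -0.651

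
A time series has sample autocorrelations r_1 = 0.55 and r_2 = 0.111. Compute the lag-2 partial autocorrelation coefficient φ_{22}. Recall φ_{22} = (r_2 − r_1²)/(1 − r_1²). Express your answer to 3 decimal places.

-0.275

φ_{22} = (r_2 − r_1²) / (1 − r_1²)
r_1² = (0.55)² = 0.3025
Numerator = 0.111 − 0.3025 = -0.1915; denominator = 1 − 0.3025 = 0.6975
φ_{22} = -0.1915 / 0.6975 = -0.275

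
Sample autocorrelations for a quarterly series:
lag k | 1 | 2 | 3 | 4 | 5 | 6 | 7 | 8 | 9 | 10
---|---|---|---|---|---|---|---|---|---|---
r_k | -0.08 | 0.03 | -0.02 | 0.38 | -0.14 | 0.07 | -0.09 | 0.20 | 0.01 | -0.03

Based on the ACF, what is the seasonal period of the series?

4

The largest autocorrelation is r_4 = 0.38, with a weaker echo at lag 8 (0.20); the remaining lags stay at or below 0.07.
The dominant spike at lag 4 indicates a seasonal period of 4.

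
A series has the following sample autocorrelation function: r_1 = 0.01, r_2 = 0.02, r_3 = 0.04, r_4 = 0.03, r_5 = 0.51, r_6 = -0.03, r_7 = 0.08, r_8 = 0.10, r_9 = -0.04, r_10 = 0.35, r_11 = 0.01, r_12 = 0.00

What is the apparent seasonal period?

5

The largest autocorrelation is r_5 = 0.51, with a weaker echo at lag 10 (0.35); the remaining lags stay at or below 0.10.
The dominant spike at lag 5 indicates a seasonal period of 5.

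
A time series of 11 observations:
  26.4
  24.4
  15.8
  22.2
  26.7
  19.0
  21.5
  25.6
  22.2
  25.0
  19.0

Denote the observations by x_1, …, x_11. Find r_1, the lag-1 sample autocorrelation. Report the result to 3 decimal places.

-0.238

Mean x̄ = (26.4 + 24.4 + 15.8 + 22.2 + 26.7 + 19.0 + 21.5 + 25.6 + 22.2 + 25.0 + 19.0)/11 = 22.5273
Numerator Σ_{t=1}^{10}(x_t−x̄)(x_{t+1}−x̄) = -29.2980
Denominator Σ(x_t−x̄)² = 122.8818
r_1 = -29.2980 / 122.8818 = -0.238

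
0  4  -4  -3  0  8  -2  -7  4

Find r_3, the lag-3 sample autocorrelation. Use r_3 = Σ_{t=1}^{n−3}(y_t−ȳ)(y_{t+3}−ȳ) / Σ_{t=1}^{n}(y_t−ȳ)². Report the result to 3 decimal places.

Mean ȳ = (0 + 4 − 4 − 3 + 0 + 8 − 2 − 7 + 4)/9 = 0.0000
Σ(y_t−ȳ)(y_{t+3}−ȳ) = (0.0000) + (0.0000) + (-32.0000) + (6.0000) + (0.0000) + (32.0000) = 6.0000
Denominator Σ(y_t−ȳ)² = 174.0000
r_3 = 6.0000 / 174.0000 = 0.034

0.034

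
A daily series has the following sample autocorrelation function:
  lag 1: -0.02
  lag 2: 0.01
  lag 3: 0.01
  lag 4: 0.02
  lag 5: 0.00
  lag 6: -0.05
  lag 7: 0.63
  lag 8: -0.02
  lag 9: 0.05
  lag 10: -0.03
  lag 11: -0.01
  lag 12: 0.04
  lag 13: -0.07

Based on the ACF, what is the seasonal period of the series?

The largest autocorrelation is r_7 = 0.63; the remaining lags stay at or below 0.05.
The dominant spike at lag 7 indicates a seasonal period of 7.

7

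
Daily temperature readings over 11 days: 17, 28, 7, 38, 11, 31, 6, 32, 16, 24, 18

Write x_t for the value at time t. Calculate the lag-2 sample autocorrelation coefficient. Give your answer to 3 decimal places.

0.761

Mean x̄ = (17 + 28 + 7 + 38 + 11 + 31 + 6 + 32 + 16 + 24 + 18)/11 = 20.7273
Numerator Σ_{t=1}^{9}(x_t−x̄)(x_{t+2}−x̄) = 866.2149
Denominator Σ(x_t−x̄)² = 1138.1818
r_2 = 866.2149 / 1138.1818 = 0.761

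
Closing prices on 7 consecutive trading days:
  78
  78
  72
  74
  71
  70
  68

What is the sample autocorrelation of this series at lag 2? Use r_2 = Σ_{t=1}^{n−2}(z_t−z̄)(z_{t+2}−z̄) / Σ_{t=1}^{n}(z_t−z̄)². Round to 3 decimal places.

Mean z̄ = (78 + 78 + 72 + 74 + 71 + 70 + 68)/7 = 73.0000
Numerator Σ_{t=1}^{5}(z_t−z̄)(z_{t+2}−z̄) = 9.0000
Denominator Σ(z_t−z̄)² = 90.0000
r_2 = 9.0000 / 90.0000 = 0.100

0.100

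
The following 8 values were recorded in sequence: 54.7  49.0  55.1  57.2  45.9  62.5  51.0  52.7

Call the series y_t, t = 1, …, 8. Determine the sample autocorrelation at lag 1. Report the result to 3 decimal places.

Mean ȳ = (54.7 + 49.0 + 55.1 + 57.2 + 45.9 + 62.5 + 51.0 + 52.7)/8 = 53.5125
Deviations from mean: 1.1875, -4.5125, 1.5875, 3.6875, -7.6125, 8.9875, -2.5125, -0.8125
Numerator Σ_{t=1}^{7}(y_t−ȳ)(y_{t+1}−ȳ) = -123.6964
Denominator Σ(y_t−ȳ)² = 183.5888
r_1 = -123.6964 / 183.5888 = -0.674

-0.674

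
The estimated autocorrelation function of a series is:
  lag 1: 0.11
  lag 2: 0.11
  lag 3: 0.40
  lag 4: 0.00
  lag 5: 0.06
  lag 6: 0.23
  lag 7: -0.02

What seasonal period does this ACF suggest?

The largest autocorrelation is r_3 = 0.40, with a weaker echo at lag 6 (0.23); the remaining lags stay at or below 0.11.
The dominant spike at lag 3 indicates a seasonal period of 3.

3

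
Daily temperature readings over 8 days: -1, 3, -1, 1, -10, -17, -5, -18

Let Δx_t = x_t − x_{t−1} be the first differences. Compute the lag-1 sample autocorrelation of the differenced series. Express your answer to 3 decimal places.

-0.491

First differences Δx: 4, -4, 2, -11, -7, 12, -13
Mean of differences = -2.4286
Numerator Σ(Δx_t−Δx̄)(Δx_{t+1}−Δx̄) = -234.3265
Denominator Σ(Δx_t−Δx̄)² = 477.7143
r_1(Δx) = -234.3265 / 477.7143 = -0.491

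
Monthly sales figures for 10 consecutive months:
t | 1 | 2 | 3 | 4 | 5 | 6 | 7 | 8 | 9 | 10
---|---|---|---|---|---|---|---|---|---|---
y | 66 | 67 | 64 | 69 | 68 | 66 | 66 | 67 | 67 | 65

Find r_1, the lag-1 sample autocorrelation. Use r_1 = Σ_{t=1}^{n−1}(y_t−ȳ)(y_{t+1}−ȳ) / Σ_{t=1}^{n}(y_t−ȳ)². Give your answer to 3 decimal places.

-0.284

Mean ȳ = (66 + 67 + 64 + 69 + 68 + 66 + 66 + 67 + 67 + 65)/10 = 66.5000
Numerator Σ_{t=1}^{9}(y_t−ȳ)(y_{t+1}−ȳ) = -5.2500
Denominator Σ(y_t−ȳ)² = 18.5000
r_1 = -5.2500 / 18.5000 = -0.284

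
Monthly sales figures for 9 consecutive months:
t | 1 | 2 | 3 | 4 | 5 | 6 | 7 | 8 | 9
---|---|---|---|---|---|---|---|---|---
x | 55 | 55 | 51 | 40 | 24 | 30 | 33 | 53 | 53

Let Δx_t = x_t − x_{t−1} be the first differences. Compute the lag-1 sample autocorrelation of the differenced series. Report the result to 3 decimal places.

First differences Δx: 0, -4, -11, -16, 6, 3, 20, 0
Mean of differences = -0.2500
Numerator Σ(Δx_t−Δx̄)(Δx_{t+1}−Δx̄) = 201.4375
Denominator Σ(Δx_t−Δx̄)² = 837.5000
r_1(Δx) = 201.4375 / 837.5000 = 0.241

0.241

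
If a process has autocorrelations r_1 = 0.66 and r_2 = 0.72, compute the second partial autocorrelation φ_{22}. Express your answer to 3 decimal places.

0.504

φ_{22} = (r_2 − r_1²) / (1 − r_1²)
r_1² = (0.66)² = 0.4356
Numerator = 0.72 − 0.4356 = 0.2844; denominator = 1 − 0.4356 = 0.5644
φ_{22} = 0.2844 / 0.5644 = 0.504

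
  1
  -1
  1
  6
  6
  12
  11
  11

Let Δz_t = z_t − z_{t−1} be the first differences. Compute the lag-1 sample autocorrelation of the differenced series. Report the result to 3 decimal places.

First differences Δz: -2, 2, 5, 0, 6, -1, 0
Mean of differences = 1.4286
Numerator Σ(Δz_t−Δz̄)(Δz_{t+1}−Δz̄) = -19.1837
Denominator Σ(Δz_t−Δz̄)² = 55.7143
r_1(Δz) = -19.1837 / 55.7143 = -0.344

-0.344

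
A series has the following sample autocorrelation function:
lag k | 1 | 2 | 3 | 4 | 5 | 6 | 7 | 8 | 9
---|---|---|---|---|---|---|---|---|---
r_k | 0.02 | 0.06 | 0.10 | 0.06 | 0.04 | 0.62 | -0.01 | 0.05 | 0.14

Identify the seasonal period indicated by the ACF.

6

The largest autocorrelation is r_6 = 0.62; the remaining lags stay at or below 0.14.
The dominant spike at lag 6 indicates a seasonal period of 6.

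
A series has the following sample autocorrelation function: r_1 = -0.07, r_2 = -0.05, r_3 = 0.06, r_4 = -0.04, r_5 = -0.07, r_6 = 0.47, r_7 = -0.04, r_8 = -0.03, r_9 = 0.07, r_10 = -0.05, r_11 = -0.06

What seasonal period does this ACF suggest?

The largest autocorrelation is r_6 = 0.47; the remaining lags stay at or below 0.07.
The dominant spike at lag 6 indicates a seasonal period of 6.

6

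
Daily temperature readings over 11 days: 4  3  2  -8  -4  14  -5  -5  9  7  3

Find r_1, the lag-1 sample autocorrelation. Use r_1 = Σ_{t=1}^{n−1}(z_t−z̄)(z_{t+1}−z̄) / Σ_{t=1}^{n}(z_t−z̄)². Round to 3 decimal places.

-0.120

Mean z̄ = (4 + 3 + 2 − 8 − 4 + 14 − 5 − 5 + 9 + 7 + 3)/11 = 1.8182
Numerator Σ_{t=1}^{10}(z_t−z̄)(z_{t+1}−z̄) = -54.9421
Denominator Σ(z_t−z̄)² = 457.6364
r_1 = -54.9421 / 457.6364 = -0.120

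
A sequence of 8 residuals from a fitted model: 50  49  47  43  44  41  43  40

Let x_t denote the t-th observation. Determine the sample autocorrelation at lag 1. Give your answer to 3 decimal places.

0.498

Mean x̄ = (50 + 49 + 47 + 43 + 44 + 41 + 43 + 40)/8 = 44.6250
Deviations from mean: 5.3750, 4.3750, 2.3750, -1.6250, -0.6250, -3.6250, -1.6250, -4.6250
Σ(x_t−x̄)(x_{t+1}−x̄) = (23.5156) + (10.3906) + (-3.8594) + (1.0156) + (2.2656) + (5.8906) + (7.5156) = 46.7344
Denominator Σ(x_t−x̄)² = 93.8750
r_1 = 46.7344 / 93.8750 = 0.498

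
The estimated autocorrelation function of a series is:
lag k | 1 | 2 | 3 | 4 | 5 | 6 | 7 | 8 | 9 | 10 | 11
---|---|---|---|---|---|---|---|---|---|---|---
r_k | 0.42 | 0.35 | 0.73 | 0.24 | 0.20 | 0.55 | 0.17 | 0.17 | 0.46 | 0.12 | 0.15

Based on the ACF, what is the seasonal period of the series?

The largest autocorrelation is r_3 = 0.73, with weaker echoes at lags 6 (0.55) and 9 (0.46); the remaining lags stay at or below 0.42. The elevated value at lag 1 (0.42), dropping to 0.35 at lag 2, reflects decaying short-term dependence rather than seasonality.
The dominant spike at lag 3 indicates a seasonal period of 3.

3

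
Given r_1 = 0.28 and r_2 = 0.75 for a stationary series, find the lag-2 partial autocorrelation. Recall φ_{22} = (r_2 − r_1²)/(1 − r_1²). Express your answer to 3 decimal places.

0.729

φ_{22} = (r_2 − r_1²) / (1 − r_1²)
r_1² = (0.28)² = 0.0784
Numerator = 0.75 − 0.0784 = 0.6716; denominator = 1 − 0.0784 = 0.9216
φ_{22} = 0.6716 / 0.9216 = 0.729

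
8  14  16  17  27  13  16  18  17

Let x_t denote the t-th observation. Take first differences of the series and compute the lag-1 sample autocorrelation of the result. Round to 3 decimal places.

First differences Δx: 6, 2, 1, 10, -14, 3, 2, -1
Mean of differences = 1.1250
Numerator Σ(Δx_t−Δx̄)(Δx_{t+1}−Δx̄) = -159.7656
Denominator Σ(Δx_t−Δx̄)² = 340.8750
r_1(Δx) = -159.7656 / 340.8750 = -0.469

-0.469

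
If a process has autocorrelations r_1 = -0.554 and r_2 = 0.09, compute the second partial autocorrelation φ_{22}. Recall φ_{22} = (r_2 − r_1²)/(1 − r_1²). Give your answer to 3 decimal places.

-0.313

φ_{22} = (r_2 − r_1²) / (1 − r_1²)
r_1² = (-0.554)² = 0.306916
Numerator = 0.09 − 0.3069 = -0.2169; denominator = 1 − 0.3069 = 0.6931
φ_{22} = -0.2169 / 0.6931 = -0.313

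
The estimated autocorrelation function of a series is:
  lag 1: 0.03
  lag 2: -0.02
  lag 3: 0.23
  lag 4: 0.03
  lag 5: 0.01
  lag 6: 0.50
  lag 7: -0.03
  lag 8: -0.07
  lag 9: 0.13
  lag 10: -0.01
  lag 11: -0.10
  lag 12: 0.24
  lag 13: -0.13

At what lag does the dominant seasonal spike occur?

6

The largest autocorrelation is r_6 = 0.50, with a weaker echo at lag 12 (0.24); the remaining lags stay at or below 0.23.
The dominant spike at lag 6 indicates a seasonal period of 6.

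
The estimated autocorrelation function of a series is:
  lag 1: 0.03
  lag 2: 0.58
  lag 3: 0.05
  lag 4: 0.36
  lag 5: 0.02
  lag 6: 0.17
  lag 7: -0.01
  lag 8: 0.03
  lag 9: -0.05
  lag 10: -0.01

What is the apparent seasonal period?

2

The largest autocorrelation is r_2 = 0.58, with weaker echoes at lags 4 (0.36) and 6 (0.17); the remaining lags stay at or below 0.05.
The dominant spike at lag 2 indicates a seasonal period of 2.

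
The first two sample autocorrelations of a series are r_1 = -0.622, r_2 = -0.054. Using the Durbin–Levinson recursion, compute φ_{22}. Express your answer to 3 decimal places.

-0.719

φ_{22} = (r_2 − r_1²) / (1 − r_1²)
r_1² = (-0.622)² = 0.386884
Numerator = -0.054 − 0.3869 = -0.4409; denominator = 1 − 0.3869 = 0.6131
φ_{22} = -0.4409 / 0.6131 = -0.719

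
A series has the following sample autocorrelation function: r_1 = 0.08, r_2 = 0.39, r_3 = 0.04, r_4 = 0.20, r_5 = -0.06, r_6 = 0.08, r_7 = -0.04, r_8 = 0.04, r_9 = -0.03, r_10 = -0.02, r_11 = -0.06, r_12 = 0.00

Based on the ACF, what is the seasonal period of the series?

The largest autocorrelation is r_2 = 0.39, with a weaker echo at lag 4 (0.20); the remaining lags stay at or below 0.08.
The dominant spike at lag 2 indicates a seasonal period of 2.

2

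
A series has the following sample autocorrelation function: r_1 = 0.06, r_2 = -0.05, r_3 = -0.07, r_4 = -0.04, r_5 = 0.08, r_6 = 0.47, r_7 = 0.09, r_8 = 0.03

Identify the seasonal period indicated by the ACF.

The largest autocorrelation is r_6 = 0.47; the remaining lags stay at or below 0.09.
The dominant spike at lag 6 indicates a seasonal period of 6.

6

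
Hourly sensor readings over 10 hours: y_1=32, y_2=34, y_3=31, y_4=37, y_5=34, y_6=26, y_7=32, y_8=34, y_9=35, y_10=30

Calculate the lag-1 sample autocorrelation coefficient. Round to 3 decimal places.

Mean ȳ = (32 + 34 + 31 + 37 + 34 + 26 + 32 + 34 + 35 + 30)/10 = 32.5000
Numerator Σ_{t=1}^{9}(y_t−ȳ)(y_{t+1}−ȳ) = -12.7500
Denominator Σ(y_t−ȳ)² = 84.5000
r_1 = -12.7500 / 84.5000 = -0.151

-0.151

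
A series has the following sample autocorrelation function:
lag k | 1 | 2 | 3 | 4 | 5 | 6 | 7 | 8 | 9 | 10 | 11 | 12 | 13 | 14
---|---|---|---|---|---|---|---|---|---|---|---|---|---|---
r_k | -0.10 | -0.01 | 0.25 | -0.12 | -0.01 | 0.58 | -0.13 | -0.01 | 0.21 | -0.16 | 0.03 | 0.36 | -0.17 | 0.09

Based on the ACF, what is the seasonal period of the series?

The largest autocorrelation is r_6 = 0.58, with a weaker echo at lag 12 (0.36); the remaining lags stay at or below 0.25.
The dominant spike at lag 6 indicates a seasonal period of 6.

6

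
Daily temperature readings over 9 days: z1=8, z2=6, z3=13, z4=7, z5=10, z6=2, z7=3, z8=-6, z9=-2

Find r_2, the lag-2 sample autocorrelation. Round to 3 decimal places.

0.356

Mean z̄ = (8 + 6 + 13 + 7 + 10 + 2 + 3 − 6 − 2)/9 = 4.5556
Numerator Σ_{t=1}^{7}(z_t−z̄)(z_{t+2}−z̄) = 101.0494
Denominator Σ(z_t−z̄)² = 284.2222
r_2 = 101.0494 / 284.2222 = 0.356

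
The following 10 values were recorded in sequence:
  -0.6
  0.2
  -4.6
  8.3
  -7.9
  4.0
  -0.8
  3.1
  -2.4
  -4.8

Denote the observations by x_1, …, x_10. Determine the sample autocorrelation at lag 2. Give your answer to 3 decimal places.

Mean x̄ = (-0.6 + 0.2 − 4.6 + 8.3 − 7.9 + 4.0 − 0.8 + 3.1 − 2.4 − 4.8)/10 = -0.5500
Numerator Σ_{t=1}^{8}(x_t−x̄)(x_{t+2}−x̄) = 80.2700
Denominator Σ(x_t−x̄)² = 204.8850
r_2 = 80.2700 / 204.8850 = 0.392

0.392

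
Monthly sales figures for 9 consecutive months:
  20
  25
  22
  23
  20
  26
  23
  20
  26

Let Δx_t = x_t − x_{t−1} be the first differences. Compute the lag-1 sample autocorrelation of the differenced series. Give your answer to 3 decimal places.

-0.485

First differences Δx: 5, -3, 1, -3, 6, -3, -3, 6
Mean of differences = 0.7500
Numerator Σ(Δx_t−Δx̄)(Δx_{t+1}−Δx̄) = -62.8125
Denominator Σ(Δx_t−Δx̄)² = 129.5000
r_1(Δx) = -62.8125 / 129.5000 = -0.485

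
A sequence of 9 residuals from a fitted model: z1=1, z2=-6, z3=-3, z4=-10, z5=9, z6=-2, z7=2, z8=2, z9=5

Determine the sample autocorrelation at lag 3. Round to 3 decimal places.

-0.269

Mean z̄ = (1 − 6 − 3 − 10 + 9 − 2 + 2 + 2 + 5)/9 = -0.2222
Σ(z_t−z̄)(z_{t+3}−z̄) = (-11.9506) + (-53.2840) + (4.9383) + (-21.7284) + (20.4938) + (-9.2840) = -70.8148
Denominator Σ(z_t−z̄)² = 263.5556
r_3 = -70.8148 / 263.5556 = -0.269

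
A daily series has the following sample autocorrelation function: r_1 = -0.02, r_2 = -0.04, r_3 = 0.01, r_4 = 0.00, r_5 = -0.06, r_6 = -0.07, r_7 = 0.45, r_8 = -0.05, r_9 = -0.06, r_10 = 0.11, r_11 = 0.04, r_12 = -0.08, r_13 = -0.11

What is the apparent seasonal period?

7

The largest autocorrelation is r_7 = 0.45; the remaining lags stay at or below 0.11.
The dominant spike at lag 7 indicates a seasonal period of 7.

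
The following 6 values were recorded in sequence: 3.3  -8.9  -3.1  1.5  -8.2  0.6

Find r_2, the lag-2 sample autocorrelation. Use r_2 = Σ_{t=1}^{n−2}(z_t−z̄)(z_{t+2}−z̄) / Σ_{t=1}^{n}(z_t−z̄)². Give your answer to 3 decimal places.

Mean z̄ = (3.3 − 8.9 − 3.1 + 1.5 − 8.2 + 0.6)/6 = -2.4667
Deviations from mean: 5.7667, -6.4333, -0.6333, 3.9667, -5.7333, 3.0667
Numerator Σ_{t=1}^{4}(z_t−z̄)(z_{t+2}−z̄) = -13.3756
Denominator Σ(z_t−z̄)² = 133.0533
r_2 = -13.3756 / 133.0533 = -0.101

-0.101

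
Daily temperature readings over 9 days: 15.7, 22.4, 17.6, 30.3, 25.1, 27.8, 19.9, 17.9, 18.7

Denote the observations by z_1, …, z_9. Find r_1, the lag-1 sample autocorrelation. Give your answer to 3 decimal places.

0.073

Mean z̄ = (15.7 + 22.4 + 17.6 + 30.3 + 25.1 + 27.8 + 19.9 + 17.9 + 18.7)/9 = 21.7111
Numerator Σ_{t=1}^{8}(z_t−z̄)(z_{t+1}−z̄) = 14.8088
Denominator Σ(z_t−z̄)² = 202.7089
r_1 = 14.8088 / 202.7089 = 0.073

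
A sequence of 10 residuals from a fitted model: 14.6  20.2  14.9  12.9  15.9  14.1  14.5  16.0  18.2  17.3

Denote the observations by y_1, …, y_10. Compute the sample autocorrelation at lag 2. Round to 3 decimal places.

-0.229

Mean ȳ = (14.6 + 20.2 + 14.9 + 12.9 + 15.9 + 14.1 + 14.5 + 16.0 + 18.2 + 17.3)/10 = 15.8600
Numerator Σ_{t=1}^{8}(y_t−ȳ)(y_{t+2}−ȳ) = -9.7472
Denominator Σ(y_t−ȳ)² = 42.6240
r_2 = -9.7472 / 42.6240 = -0.229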